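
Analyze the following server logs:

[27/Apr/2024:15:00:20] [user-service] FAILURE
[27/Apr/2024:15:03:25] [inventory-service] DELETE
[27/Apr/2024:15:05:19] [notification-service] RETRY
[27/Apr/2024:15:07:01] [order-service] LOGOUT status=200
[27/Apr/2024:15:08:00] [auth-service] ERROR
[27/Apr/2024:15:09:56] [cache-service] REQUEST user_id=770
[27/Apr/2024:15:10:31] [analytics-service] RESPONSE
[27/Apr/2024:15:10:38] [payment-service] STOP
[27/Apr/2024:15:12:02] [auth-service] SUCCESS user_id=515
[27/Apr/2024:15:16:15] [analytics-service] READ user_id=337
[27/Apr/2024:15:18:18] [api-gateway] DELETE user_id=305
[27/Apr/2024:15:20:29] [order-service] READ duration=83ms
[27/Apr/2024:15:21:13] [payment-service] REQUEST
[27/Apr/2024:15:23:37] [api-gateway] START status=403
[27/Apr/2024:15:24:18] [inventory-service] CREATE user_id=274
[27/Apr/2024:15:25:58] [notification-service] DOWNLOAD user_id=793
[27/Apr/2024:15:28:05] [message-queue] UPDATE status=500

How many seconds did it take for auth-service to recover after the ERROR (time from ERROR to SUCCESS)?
242

To calculate recovery time:

1. Find ERROR event for auth-service: 27/Apr/2024:15:08:00
2. Find next SUCCESS event for auth-service: 27/Apr/2024:15:12:02
3. Recovery time: 27/Apr/2024:15:12:02 - 27/Apr/2024:15:08:00 = 242 seconds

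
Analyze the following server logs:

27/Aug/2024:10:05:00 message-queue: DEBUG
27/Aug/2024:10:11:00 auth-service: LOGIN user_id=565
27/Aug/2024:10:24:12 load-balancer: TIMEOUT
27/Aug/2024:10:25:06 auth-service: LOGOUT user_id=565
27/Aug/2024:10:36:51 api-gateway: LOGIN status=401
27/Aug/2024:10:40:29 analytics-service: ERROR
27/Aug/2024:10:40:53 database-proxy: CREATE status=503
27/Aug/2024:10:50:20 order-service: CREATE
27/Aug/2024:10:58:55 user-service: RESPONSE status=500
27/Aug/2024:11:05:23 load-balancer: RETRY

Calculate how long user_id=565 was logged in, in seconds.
846

To calculate session duration:

1. Find LOGIN event for user_id=565: 27/Aug/2024:10:11:00
2. Find LOGOUT event for user_id=565: 27/Aug/2024:10:25:06
3. Session duration: 27/Aug/2024:10:25:06 - 27/Aug/2024:10:11:00 = 846 seconds (14 minutes)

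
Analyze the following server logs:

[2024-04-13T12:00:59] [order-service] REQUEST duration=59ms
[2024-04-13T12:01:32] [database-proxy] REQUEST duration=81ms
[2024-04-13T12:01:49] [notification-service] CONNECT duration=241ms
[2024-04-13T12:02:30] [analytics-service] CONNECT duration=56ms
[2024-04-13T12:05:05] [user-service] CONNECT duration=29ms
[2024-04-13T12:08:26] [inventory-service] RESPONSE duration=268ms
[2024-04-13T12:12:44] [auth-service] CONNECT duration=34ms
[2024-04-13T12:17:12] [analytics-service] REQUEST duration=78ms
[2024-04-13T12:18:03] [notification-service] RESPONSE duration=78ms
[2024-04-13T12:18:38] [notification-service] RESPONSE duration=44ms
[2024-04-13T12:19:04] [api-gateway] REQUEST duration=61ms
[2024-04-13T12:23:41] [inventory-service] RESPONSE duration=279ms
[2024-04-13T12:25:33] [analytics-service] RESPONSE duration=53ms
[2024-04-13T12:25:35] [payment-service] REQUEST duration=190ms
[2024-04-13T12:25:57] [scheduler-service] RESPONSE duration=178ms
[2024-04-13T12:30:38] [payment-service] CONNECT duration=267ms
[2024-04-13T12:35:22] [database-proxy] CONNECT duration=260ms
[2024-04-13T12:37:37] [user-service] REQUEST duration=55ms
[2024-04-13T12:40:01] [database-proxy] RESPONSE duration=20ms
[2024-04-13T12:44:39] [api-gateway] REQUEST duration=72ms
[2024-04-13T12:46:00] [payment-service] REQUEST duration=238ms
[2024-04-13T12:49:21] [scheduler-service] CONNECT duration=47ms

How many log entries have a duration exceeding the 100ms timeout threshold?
8

To count timeouts:

1. Threshold: 100ms
2. Extract duration from each log entry
3. Count entries where duration > 100
4. Timeout count: 8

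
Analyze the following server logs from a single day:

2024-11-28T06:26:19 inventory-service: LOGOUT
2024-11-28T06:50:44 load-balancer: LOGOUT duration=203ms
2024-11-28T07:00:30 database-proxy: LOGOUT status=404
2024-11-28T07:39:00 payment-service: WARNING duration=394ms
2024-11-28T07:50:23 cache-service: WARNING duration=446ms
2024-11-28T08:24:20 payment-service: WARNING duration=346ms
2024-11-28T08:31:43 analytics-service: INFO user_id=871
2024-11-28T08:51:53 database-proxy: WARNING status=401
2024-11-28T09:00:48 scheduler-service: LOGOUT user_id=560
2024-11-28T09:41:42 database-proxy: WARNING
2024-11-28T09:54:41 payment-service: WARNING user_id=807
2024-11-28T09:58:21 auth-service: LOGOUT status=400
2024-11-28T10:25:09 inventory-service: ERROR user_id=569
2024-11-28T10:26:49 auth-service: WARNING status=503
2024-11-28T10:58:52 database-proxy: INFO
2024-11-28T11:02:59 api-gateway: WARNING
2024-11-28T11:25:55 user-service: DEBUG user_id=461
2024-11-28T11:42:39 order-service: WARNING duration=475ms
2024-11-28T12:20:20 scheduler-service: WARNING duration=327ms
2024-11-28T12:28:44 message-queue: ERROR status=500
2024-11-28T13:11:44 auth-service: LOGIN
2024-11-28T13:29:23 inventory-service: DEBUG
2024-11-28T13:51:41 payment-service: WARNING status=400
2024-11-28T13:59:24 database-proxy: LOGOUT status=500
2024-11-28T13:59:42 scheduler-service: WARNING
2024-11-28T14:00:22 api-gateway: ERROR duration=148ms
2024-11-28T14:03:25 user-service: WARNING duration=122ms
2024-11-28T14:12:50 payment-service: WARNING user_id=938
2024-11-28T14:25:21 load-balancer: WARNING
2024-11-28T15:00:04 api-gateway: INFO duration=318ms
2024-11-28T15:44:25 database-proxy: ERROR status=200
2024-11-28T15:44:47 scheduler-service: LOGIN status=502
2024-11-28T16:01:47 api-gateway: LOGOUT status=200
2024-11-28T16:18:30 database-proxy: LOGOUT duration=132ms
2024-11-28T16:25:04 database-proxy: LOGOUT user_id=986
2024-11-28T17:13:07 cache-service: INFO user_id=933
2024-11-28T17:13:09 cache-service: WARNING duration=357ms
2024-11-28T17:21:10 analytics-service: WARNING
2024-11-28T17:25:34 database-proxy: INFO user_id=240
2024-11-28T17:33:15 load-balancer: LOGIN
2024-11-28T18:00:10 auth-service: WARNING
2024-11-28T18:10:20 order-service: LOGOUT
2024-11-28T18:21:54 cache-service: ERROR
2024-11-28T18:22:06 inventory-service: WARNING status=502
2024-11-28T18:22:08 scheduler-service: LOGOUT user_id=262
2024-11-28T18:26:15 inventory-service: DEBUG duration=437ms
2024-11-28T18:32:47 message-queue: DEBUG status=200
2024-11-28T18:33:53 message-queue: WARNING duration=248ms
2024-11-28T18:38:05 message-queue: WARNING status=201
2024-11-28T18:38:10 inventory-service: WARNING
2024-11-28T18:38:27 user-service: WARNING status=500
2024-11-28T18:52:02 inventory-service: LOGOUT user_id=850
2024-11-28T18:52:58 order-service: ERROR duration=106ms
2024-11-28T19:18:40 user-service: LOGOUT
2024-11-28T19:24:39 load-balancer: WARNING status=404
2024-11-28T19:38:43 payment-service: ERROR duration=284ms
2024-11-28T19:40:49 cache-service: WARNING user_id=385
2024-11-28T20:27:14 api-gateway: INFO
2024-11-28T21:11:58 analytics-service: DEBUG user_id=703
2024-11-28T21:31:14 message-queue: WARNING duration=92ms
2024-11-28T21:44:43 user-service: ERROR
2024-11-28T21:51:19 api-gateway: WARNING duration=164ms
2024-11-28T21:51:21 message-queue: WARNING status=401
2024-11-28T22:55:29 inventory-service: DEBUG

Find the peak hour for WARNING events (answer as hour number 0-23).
18

To find the peak hour:

1. Group all WARNING events by hour
2. Count events in each hour
3. Find hour with maximum count
4. Peak hour: 18 (with 6 events)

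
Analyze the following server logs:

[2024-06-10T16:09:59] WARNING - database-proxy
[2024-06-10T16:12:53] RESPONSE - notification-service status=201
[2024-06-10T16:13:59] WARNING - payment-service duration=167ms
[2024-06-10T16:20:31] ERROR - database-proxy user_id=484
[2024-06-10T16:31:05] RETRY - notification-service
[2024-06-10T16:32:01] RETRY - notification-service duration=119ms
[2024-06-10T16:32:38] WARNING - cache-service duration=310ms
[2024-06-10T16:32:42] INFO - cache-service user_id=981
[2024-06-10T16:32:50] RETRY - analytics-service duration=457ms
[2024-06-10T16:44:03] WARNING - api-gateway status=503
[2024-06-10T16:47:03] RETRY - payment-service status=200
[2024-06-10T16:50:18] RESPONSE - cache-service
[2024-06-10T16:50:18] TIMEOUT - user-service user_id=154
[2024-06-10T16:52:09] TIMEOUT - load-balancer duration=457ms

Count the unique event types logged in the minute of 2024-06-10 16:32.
3

To count unique event types:

1. Filter events in the minute starting at 2024-06-10 16:32
2. Extract event types from matching entries
3. Count unique types: 3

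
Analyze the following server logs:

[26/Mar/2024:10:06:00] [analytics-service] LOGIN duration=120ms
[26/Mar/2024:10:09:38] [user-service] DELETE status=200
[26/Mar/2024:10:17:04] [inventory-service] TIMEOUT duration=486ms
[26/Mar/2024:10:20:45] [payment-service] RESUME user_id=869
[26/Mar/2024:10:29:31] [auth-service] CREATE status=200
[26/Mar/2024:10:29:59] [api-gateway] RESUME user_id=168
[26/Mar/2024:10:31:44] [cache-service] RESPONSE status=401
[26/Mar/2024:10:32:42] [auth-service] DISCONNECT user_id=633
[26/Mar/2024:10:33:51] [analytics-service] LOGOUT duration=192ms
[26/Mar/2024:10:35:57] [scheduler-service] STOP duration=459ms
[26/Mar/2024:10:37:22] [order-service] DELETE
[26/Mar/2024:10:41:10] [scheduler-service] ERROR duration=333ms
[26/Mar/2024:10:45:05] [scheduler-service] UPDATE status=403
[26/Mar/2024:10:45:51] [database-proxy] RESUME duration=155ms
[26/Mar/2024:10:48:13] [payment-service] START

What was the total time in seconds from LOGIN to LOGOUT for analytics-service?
1671

To calculate state duration:

1. Find LOGIN event for analytics-service: 26/Mar/2024:10:06:00
2. Find LOGOUT event for analytics-service: 26/Mar/2024:10:33:51
3. Calculate duration: 26/Mar/2024:10:33:51 - 26/Mar/2024:10:06:00 = 1671 seconds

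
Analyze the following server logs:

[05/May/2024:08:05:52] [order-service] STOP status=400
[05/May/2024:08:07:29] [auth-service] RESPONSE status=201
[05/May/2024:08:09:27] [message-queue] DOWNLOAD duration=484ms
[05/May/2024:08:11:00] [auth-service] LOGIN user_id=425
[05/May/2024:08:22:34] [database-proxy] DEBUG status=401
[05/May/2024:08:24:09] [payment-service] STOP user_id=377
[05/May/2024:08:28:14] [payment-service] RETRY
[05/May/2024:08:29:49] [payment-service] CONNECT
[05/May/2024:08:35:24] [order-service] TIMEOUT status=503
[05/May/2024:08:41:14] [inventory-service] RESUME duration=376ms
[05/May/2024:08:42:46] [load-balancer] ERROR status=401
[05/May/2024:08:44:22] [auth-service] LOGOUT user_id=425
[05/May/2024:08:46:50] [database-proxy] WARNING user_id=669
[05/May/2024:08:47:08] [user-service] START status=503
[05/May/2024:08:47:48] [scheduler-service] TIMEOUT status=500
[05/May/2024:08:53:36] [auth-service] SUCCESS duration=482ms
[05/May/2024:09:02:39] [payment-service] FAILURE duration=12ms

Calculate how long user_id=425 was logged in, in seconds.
2002

To calculate session duration:

1. Find LOGIN event for user_id=425: 05/May/2024:08:11:00
2. Find LOGOUT event for user_id=425: 05/May/2024:08:44:22
3. Session duration: 05/May/2024:08:44:22 - 05/May/2024:08:11:00 = 2002 seconds (33 minutes)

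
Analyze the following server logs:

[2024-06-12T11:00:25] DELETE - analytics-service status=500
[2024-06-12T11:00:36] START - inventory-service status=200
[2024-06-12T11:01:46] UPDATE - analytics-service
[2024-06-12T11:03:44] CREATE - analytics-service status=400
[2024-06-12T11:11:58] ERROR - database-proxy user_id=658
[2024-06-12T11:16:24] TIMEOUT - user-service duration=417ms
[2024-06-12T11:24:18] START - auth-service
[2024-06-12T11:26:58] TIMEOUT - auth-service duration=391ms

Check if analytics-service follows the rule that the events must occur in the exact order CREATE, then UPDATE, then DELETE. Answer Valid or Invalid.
Invalid

To validate ordering:

1. Required order: CREATE → UPDATE → DELETE
2. Rule: the events must occur in the exact order CREATE, then UPDATE, then DELETE
3. Check actual order of events for analytics-service
4. Result: Invalid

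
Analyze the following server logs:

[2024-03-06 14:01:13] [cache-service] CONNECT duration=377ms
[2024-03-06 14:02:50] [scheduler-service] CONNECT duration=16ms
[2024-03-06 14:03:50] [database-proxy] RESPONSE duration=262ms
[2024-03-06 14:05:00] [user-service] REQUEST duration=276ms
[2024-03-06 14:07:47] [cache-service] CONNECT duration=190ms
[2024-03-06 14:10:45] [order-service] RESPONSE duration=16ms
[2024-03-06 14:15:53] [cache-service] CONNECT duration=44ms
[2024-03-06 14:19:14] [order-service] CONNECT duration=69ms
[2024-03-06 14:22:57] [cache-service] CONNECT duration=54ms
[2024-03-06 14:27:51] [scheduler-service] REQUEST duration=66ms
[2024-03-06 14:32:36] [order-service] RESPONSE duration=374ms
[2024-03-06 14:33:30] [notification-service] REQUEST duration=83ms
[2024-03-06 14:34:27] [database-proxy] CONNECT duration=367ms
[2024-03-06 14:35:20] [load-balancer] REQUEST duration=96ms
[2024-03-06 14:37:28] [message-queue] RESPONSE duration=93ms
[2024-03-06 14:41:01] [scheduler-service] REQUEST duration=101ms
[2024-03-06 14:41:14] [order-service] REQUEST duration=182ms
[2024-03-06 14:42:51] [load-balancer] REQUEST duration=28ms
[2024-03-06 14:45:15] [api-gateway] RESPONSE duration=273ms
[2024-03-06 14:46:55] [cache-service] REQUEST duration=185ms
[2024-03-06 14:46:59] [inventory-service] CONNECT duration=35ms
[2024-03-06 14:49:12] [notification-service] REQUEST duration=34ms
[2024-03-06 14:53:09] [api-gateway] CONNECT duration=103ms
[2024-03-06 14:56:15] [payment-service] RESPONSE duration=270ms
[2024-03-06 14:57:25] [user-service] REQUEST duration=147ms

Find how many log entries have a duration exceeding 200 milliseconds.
7

To count timeouts:

1. Threshold: 200ms
2. Extract duration from each log entry
3. Count entries where duration > 200
4. Timeout count: 7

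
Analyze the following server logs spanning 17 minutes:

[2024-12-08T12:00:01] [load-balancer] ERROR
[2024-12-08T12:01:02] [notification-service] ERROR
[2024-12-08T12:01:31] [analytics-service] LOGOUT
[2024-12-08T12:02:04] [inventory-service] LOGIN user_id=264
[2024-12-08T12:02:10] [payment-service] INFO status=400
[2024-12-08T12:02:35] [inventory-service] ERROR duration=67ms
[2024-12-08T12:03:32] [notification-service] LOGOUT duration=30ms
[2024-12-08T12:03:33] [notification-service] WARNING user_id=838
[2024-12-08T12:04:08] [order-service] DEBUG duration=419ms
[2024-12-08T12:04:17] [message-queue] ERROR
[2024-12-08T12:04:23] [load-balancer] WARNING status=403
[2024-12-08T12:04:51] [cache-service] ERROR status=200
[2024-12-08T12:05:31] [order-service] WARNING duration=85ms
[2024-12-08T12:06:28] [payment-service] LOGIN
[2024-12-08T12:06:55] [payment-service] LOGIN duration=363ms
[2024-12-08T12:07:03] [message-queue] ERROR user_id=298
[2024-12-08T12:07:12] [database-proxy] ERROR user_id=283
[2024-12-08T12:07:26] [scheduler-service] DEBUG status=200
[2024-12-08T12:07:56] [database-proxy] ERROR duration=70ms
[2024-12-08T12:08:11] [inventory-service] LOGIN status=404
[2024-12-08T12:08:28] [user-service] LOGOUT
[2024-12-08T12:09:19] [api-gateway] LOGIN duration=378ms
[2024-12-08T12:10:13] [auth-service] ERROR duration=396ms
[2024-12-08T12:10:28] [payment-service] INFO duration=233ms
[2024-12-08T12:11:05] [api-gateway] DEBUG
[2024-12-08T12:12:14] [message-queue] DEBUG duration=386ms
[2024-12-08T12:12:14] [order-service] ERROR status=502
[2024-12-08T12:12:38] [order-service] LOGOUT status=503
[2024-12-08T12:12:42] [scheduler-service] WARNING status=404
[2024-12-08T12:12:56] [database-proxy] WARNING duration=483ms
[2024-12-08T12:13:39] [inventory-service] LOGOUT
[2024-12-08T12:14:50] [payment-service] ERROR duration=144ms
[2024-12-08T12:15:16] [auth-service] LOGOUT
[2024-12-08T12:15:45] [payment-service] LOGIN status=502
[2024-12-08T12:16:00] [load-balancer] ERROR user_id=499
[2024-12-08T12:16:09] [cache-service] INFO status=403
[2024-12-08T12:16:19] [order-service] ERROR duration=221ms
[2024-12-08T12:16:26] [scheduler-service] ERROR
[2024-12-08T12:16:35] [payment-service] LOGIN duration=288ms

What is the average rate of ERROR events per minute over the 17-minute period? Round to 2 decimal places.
0.82

To calculate the rate:

1. Count total ERROR events: 14
2. Total time period: 17 minutes
3. Rate = 14 / 17 = 0.82 events per minute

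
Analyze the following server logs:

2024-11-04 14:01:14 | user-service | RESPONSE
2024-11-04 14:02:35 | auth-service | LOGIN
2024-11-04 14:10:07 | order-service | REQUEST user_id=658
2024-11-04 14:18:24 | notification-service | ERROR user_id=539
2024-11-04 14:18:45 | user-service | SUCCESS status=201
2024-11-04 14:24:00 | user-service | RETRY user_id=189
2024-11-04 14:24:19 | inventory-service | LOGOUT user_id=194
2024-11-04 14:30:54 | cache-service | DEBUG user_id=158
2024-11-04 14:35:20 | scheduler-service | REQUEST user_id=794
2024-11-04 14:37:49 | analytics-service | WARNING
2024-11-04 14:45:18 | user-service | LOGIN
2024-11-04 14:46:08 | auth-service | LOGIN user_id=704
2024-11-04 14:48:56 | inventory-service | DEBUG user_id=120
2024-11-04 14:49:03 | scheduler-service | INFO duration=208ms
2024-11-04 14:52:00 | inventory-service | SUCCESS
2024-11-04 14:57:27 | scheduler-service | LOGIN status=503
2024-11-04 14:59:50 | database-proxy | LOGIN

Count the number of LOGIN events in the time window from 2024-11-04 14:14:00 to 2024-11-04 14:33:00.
0

To count events in the time window:

1. Window boundaries: 2024-11-04 14:14:00 to 2024-11-04 14:33:00
2. Filter for LOGIN events within this window
3. Count matching events: 0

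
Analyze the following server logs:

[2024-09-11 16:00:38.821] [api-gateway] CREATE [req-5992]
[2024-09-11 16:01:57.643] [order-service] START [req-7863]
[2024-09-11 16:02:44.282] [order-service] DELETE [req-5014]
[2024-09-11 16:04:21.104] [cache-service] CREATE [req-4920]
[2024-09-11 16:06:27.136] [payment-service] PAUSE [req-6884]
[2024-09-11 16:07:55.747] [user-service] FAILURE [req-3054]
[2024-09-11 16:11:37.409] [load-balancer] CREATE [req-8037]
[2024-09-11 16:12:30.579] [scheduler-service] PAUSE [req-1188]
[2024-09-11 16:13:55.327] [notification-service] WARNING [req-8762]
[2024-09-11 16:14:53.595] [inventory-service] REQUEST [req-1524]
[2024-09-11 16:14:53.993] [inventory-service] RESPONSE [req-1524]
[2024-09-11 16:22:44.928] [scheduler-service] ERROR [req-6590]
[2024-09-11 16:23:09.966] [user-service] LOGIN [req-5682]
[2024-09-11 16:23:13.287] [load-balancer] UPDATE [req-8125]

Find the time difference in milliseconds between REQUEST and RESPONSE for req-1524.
398

To calculate latency:

1. Find REQUEST with id req-1524: 2024-09-11 16:14:53.595
2. Find RESPONSE with id req-1524: 2024-09-11 16:14:53.993
3. Latency: 2024-09-11 16:14:53.993 - 2024-09-11 16:14:53.595 = 398ms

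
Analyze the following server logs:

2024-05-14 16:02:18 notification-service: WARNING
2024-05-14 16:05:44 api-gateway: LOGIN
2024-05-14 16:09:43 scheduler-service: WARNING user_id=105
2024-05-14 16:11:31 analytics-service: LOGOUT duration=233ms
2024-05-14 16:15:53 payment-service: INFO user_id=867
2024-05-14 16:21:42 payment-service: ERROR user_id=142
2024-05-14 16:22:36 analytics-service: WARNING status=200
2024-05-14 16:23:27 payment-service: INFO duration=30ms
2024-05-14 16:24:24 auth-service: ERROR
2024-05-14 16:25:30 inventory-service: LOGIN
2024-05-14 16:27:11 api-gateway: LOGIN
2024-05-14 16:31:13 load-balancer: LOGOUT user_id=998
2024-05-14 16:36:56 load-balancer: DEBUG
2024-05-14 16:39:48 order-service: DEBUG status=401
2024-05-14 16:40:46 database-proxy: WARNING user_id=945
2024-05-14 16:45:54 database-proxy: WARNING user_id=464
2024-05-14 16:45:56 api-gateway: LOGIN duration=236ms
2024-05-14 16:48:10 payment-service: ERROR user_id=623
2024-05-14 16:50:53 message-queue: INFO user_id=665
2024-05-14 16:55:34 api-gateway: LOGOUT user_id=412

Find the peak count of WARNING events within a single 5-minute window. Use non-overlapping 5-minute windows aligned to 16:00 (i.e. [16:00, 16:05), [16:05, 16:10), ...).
1

To find the burst window:

1. Divide the log period into non-overlapping 5-minute windows starting at 16:00
2. Count WARNING events in each window
3. Find the window with maximum count
4. Maximum events in a window: 1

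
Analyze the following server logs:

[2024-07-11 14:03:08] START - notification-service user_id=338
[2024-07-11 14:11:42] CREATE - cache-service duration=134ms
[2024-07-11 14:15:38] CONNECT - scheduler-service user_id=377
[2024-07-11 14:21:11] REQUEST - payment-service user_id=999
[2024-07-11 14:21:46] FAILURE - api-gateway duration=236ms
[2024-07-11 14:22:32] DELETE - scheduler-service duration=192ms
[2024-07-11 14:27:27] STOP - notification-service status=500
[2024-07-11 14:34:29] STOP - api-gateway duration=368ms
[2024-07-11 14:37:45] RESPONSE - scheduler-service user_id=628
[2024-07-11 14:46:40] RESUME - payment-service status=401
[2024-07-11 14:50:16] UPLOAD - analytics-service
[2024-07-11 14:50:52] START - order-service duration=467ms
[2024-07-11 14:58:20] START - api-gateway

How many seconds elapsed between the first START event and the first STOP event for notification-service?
1459

To find the time between events:

1. Locate the first START event for notification-service: 2024-07-11 14:03:08
2. Locate the first STOP event for notification-service: 2024-07-11 14:27:27
3. Calculate the difference: 2024-07-11 14:27:27 - 2024-07-11 14:03:08 = 1459 seconds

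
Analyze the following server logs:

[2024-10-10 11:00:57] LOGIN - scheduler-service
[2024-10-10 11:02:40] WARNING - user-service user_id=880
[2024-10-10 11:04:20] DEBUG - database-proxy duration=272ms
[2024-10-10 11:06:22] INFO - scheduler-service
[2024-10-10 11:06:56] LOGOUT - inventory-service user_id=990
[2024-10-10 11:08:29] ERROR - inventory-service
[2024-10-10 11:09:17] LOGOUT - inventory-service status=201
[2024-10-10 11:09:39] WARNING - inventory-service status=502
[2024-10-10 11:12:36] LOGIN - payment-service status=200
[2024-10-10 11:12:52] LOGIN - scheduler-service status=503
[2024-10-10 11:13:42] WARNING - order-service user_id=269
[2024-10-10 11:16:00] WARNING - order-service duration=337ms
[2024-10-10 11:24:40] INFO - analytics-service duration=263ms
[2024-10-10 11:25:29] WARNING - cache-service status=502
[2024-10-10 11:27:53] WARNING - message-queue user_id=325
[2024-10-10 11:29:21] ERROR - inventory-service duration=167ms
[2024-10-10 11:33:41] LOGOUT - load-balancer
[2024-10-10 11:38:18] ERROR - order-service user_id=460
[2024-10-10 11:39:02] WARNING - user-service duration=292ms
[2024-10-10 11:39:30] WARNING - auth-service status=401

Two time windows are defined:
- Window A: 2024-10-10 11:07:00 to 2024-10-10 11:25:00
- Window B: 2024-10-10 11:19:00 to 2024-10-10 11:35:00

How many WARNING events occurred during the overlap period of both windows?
0

To find overlap events:

1. Window A: 2024-10-10 11:07:00 to 2024-10-10 11:25:00
2. Window B: 2024-10-10 11:19:00 to 2024-10-10 11:35:00
3. Overlap period: 2024-10-10 11:19:00 to 2024-10-10 11:25:00
4. Count WARNING events in overlap: 0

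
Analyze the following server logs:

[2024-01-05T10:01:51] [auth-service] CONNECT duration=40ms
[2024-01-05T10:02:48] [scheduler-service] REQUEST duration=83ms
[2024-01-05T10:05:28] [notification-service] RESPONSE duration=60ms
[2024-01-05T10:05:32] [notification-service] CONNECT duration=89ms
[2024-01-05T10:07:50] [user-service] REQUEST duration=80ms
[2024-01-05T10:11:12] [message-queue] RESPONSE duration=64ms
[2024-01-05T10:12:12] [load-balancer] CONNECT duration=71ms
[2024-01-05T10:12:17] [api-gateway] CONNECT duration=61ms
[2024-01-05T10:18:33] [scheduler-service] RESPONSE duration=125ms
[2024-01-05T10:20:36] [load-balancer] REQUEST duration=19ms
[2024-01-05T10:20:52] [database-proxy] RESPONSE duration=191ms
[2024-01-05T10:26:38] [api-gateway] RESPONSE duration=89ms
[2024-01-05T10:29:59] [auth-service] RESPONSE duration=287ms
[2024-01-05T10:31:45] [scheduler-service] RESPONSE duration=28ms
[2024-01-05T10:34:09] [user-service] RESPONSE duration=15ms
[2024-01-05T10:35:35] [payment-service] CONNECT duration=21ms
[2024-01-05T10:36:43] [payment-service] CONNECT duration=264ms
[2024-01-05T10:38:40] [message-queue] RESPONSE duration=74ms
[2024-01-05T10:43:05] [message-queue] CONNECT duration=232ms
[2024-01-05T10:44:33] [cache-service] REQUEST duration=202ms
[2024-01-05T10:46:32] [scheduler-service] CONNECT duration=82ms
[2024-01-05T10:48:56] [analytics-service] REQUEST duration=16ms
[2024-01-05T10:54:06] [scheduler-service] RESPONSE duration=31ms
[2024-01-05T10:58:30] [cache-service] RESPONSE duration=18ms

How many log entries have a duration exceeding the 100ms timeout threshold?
6

To count timeouts:

1. Threshold: 100ms
2. Extract duration from each log entry
3. Count entries where duration > 100
4. Timeout count: 6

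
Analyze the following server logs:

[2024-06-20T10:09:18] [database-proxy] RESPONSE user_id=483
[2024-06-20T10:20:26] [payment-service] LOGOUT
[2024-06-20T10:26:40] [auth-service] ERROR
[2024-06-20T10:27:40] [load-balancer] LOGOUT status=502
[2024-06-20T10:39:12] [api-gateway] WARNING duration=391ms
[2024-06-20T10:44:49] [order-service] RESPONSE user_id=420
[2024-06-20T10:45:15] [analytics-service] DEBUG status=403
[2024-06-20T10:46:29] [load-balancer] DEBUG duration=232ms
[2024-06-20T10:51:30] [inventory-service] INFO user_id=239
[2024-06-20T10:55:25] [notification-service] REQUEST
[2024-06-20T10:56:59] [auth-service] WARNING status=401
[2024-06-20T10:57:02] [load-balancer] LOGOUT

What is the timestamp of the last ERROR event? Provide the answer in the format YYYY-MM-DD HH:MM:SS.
2024-06-20 10:26:40

To find the last event:

1. Filter for all ERROR events
2. Sort by timestamp
3. Select the last one
4. Timestamp: 2024-06-20 10:26:40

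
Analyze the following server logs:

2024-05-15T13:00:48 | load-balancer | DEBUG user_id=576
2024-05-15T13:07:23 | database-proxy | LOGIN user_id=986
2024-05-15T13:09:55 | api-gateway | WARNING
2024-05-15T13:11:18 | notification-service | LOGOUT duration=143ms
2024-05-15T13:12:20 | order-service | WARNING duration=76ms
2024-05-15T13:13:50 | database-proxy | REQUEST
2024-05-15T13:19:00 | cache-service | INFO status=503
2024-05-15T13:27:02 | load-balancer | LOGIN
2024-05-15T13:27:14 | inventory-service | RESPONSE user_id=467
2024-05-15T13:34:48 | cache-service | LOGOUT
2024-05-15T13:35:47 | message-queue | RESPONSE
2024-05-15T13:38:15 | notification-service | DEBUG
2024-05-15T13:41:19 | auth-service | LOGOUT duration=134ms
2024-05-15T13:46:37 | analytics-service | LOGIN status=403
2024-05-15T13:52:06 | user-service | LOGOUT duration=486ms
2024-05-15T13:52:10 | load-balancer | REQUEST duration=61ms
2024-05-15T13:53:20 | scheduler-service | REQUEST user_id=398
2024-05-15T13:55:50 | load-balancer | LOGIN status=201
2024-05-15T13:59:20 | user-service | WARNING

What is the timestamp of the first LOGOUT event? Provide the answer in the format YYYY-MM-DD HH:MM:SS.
2024-05-15 13:11:18

To find the first event:

1. Filter for all LOGOUT events
2. Sort by timestamp
3. Select the first one
4. Timestamp: 2024-05-15 13:11:18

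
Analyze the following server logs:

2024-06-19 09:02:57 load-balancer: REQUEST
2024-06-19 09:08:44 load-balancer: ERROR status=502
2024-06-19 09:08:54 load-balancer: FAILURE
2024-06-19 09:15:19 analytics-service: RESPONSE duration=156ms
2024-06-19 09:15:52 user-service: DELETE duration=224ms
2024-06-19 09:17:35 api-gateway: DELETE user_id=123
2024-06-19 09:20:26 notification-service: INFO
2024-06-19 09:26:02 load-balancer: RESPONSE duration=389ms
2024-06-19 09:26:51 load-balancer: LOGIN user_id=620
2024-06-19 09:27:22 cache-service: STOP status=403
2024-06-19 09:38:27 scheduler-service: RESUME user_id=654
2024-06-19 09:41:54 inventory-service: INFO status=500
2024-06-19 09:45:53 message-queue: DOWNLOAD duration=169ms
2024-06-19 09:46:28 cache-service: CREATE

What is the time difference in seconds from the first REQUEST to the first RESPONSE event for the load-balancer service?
1385

To find the time between events:

1. Locate the first REQUEST event for load-balancer: 2024-06-19 09:02:57
2. Locate the first RESPONSE event for load-balancer: 2024-06-19 09:26:02
3. Calculate the difference: 2024-06-19 09:26:02 - 2024-06-19 09:02:57 = 1385 seconds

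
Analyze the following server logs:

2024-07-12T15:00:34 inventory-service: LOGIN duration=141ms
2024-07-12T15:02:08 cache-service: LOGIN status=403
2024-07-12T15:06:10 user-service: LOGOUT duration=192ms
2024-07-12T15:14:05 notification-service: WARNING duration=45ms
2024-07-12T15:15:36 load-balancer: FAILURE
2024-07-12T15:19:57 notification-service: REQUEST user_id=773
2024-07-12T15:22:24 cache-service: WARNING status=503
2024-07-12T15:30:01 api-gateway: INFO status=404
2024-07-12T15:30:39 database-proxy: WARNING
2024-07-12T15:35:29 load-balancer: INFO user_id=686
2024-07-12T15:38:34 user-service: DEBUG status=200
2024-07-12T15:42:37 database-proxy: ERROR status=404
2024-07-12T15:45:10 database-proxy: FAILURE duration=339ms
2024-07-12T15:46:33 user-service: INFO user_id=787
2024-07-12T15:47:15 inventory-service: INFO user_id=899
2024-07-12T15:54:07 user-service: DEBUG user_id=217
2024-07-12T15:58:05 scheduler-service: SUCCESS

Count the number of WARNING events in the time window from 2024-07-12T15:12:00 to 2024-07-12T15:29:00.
2

To count events in the time window:

1. Window boundaries: 2024-07-12T15:12:00 to 2024-07-12T15:29:00
2. Filter for WARNING events within this window
3. Count matching events: 2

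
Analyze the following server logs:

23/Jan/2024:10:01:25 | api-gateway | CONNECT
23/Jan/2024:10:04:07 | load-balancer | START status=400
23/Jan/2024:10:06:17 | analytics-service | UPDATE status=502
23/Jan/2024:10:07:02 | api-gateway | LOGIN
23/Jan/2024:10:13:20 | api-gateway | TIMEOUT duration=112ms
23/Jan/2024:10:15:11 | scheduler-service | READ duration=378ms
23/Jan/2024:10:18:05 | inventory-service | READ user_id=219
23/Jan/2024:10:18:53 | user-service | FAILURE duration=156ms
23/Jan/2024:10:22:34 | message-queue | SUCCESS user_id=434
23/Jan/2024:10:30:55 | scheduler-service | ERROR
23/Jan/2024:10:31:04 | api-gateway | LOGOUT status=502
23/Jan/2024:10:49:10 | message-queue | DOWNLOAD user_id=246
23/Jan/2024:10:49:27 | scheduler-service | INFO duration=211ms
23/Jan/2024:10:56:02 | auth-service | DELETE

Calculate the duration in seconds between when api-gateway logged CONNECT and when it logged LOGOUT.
1779

To find the time between events:

1. Locate the first CONNECT event for api-gateway: 23/Jan/2024:10:01:25
2. Locate the first LOGOUT event for api-gateway: 23/Jan/2024:10:31:04
3. Calculate the difference: 23/Jan/2024:10:31:04 - 23/Jan/2024:10:01:25 = 1779 seconds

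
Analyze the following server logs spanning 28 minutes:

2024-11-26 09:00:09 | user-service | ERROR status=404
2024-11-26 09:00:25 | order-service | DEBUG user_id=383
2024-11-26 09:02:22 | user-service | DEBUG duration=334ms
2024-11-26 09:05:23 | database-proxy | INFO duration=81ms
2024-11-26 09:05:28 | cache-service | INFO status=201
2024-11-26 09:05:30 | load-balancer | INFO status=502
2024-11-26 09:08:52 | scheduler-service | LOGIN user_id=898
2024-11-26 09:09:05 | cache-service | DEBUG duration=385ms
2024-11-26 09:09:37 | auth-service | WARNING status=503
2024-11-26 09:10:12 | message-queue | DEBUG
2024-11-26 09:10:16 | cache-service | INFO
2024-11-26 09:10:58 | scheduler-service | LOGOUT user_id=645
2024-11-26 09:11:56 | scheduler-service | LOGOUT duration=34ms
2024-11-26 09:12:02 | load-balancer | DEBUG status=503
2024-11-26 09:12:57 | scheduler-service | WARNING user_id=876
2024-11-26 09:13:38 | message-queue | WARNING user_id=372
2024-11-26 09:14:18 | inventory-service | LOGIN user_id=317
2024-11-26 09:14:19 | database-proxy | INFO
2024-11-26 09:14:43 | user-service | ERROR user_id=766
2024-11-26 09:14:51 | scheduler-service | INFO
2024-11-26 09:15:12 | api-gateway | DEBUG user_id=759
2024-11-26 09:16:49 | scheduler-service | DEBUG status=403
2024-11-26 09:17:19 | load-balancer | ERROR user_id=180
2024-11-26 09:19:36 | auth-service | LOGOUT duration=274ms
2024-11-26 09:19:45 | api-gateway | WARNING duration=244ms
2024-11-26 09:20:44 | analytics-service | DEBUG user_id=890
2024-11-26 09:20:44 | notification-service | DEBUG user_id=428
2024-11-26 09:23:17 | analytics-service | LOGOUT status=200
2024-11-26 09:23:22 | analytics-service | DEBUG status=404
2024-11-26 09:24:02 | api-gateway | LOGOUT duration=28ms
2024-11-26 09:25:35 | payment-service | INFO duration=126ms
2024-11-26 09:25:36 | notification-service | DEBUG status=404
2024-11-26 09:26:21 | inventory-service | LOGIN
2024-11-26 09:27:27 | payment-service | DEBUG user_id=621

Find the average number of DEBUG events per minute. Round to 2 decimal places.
0.43

To calculate the rate:

1. Count total DEBUG events: 12
2. Total time period: 28 minutes
3. Rate = 12 / 28 = 0.43 events per minute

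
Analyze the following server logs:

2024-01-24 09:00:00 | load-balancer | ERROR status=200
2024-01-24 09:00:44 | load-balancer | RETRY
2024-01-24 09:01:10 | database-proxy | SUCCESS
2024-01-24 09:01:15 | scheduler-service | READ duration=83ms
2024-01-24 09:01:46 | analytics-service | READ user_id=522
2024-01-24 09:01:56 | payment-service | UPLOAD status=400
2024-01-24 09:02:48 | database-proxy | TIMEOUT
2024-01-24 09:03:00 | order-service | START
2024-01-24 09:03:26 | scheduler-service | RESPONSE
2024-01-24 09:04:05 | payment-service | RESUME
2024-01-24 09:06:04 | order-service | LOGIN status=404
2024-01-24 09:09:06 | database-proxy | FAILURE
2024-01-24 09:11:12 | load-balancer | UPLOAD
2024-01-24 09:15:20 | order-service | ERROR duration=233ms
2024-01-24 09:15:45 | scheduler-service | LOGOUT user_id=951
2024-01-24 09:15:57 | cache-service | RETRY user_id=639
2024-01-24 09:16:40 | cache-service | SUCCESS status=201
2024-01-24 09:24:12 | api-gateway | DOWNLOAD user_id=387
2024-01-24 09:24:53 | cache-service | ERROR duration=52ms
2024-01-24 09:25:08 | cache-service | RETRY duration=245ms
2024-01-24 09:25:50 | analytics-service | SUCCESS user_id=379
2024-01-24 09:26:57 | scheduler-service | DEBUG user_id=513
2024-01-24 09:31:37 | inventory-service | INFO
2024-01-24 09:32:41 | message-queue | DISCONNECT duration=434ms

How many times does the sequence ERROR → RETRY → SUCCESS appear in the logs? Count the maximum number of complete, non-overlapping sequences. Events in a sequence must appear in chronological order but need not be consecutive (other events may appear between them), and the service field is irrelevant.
3

To count sequences:

1. Look for pattern: ERROR → RETRY → SUCCESS
2. Greedily scan the log in chronological order, matching each sequence element in turn (ignoring service)
3. Each time the full pattern completes, increment the count and restart matching from the next event
4. Complete non-overlapping sequences found: 3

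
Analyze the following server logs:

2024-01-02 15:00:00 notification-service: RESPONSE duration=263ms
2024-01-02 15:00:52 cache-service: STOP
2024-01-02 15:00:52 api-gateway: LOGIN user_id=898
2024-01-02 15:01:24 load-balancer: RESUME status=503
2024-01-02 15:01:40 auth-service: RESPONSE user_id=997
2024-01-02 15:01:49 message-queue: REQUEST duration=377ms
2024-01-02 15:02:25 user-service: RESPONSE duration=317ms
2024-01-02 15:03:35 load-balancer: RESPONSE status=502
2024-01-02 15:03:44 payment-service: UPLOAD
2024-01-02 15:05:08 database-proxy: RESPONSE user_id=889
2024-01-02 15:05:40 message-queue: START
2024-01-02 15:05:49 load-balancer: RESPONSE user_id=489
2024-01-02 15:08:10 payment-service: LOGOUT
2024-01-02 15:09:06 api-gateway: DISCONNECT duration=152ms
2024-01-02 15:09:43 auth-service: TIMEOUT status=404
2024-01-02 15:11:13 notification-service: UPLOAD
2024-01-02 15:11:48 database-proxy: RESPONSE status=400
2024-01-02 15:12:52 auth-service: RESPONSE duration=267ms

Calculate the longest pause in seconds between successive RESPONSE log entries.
359

To find the longest gap:

1. Extract all RESPONSE events in chronological order
2. Calculate time differences between consecutive events
3. Find the maximum difference
4. Longest gap: 359 seconds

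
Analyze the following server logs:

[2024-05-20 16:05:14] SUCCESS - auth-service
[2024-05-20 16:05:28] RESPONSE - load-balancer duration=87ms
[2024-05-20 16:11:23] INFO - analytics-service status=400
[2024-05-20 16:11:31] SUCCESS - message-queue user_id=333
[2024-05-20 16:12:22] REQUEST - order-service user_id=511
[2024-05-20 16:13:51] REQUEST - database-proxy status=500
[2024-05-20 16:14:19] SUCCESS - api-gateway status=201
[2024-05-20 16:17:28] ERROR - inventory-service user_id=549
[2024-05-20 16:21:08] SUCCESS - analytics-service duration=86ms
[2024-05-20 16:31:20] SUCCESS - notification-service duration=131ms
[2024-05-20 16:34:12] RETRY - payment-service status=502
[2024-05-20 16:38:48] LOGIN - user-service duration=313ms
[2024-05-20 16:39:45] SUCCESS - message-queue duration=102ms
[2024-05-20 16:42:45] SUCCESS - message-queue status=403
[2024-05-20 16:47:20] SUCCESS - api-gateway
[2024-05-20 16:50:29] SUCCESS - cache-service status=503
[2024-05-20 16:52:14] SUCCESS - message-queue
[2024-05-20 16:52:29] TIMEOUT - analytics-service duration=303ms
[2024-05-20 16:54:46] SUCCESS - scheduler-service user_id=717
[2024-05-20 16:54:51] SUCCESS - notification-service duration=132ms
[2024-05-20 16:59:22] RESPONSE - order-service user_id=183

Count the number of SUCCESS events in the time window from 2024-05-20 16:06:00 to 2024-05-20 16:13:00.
1

To count events in the time window:

1. Window boundaries: 2024-05-20 16:06:00 to 2024-05-20 16:13:00
2. Filter for SUCCESS events within this window
3. Count matching events: 1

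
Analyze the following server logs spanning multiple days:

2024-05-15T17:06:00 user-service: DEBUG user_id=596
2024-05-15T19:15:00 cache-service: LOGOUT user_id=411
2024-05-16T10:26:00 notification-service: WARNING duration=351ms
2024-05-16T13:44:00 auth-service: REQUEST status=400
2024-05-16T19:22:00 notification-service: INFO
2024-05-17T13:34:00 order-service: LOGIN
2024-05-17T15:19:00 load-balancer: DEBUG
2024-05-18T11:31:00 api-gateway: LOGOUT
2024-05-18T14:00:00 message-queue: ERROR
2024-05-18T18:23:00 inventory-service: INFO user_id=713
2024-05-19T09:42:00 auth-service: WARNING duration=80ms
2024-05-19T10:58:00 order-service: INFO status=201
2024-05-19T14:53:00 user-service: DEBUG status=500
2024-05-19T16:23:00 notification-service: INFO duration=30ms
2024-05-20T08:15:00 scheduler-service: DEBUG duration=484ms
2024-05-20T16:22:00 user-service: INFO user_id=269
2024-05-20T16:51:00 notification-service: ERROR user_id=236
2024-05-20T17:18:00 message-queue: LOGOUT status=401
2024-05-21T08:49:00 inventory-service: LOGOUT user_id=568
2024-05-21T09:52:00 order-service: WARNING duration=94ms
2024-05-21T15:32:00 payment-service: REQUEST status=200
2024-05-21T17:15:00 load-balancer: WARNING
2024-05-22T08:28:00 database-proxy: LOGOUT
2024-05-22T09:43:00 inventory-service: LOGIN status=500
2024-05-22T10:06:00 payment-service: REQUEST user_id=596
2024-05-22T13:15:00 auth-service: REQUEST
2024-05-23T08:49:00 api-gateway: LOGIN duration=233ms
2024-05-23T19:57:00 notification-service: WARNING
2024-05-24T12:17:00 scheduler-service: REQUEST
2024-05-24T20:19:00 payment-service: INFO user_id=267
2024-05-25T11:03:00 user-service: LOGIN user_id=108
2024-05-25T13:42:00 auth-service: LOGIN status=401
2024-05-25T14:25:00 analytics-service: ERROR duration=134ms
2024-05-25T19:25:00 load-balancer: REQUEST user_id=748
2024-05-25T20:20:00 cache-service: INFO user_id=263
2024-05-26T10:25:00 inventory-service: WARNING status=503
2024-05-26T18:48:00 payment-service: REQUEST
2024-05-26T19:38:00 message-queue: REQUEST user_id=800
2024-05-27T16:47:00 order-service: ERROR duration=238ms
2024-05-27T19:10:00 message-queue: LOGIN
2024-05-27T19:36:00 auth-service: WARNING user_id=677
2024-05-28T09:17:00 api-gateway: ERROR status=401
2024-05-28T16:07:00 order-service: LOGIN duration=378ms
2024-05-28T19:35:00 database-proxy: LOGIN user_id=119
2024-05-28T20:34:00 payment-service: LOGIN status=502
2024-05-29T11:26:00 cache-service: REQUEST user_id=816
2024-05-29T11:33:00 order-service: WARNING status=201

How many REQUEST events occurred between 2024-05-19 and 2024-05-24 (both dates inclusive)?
4

To filter by date range:

1. Date range: 2024-05-19 through 2024-05-24, both dates inclusive
2. Filter for REQUEST events whose date falls in this range
3. Count matching events: 4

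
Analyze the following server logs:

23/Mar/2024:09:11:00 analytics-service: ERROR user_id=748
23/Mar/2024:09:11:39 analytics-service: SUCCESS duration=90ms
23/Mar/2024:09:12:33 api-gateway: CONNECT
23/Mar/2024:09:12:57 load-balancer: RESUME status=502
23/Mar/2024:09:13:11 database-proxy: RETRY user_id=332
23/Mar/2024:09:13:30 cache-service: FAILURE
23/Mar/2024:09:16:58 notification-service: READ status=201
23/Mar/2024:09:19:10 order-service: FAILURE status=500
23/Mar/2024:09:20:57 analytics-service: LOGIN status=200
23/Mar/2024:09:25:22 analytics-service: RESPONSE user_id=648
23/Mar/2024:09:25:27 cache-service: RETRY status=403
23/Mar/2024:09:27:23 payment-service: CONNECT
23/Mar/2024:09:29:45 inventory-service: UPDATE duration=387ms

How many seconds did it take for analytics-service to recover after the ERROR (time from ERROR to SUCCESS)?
39

To calculate recovery time:

1. Find ERROR event for analytics-service: 23/Mar/2024:09:11:00
2. Find next SUCCESS event for analytics-service: 23/Mar/2024:09:11:39
3. Recovery time: 23/Mar/2024:09:11:39 - 23/Mar/2024:09:11:00 = 39 seconds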